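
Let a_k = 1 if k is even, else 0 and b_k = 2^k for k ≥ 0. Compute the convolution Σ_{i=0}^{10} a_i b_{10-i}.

Write out a_i and b_{10-i} for i = 0,…,10 and sum the products.
Σ = 1·1024 + 0·512 + 1·256 + 0·128 + 1·64 + 0·32 + 1·16 + 0·8 + 1·4 + 0·2 + 1·1 = 1365.

1365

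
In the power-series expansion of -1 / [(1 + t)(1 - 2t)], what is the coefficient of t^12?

-2731

Partial fractions give a closed form: a_n = (-1/3)·(-1)^n + (-2/3)·2^n.
At n = 12: a_12 = -2731.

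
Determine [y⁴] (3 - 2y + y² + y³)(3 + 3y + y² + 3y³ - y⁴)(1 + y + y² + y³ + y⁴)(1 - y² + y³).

20

(3 - 2y + y² + y³) has coefficients 3,-2,1,1 for degrees 0…3.
(3 + 3y + y² + 3y³ - y⁴) has coefficients 3,3,1,3,-1 for degrees 0…4.
Multiplying by (1 + y + y² + y³ + y⁴) gives running coefficients 3,6,7,10,9 for degrees 0…4.
Finally multiplying by (1 - y² + y³), the product of all factors after the first has coefficients 3,6,4,7,8 for degrees 0…4.
[y⁴] = 3·8 − 2·7 + 1·4 + 1·6 = 20.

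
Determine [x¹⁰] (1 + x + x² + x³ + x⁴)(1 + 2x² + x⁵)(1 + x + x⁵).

4

(1 + x + x² + x³ + x⁴) has coefficients 1,1,1,1,1 for degrees 0…4.
(1 + 2x² + x⁵) has coefficients 1,0,2,0,0,1,0,0,0,0,0 for degrees 0…10.
Finally multiplying by (1 + x + x⁵), the product of all factors after the first has coefficients 1,1,2,2,0,2,1,2,0,0,1 for degrees 0…10.
[x¹⁰] = 1·1 + 1·0 + 1·0 + 1·2 + 1·1 = 4.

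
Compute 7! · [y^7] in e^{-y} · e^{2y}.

The EGF product rule gives c_7 = Σ_{k_1+k_2=7} C(7; k_1,k_2) · ∏ g_i(k_i), where e^{-y} gives (-1)^k; e^{2y} gives (2)^k.
g_1(k) for k = 0…7: 1, -1, 1, -1, 1, -1, 1, -1.
g_2(k) for k = 0…7: 1, 2, 4, 8, 16, 32, 64, 128.
c_7 = Σ_k C(7,k)·g_1(k)·g_2(7−k) = 1·1·128 + 7·(-1)·64 + 21·1·32 + 35·(-1)·16 + 35·1·8 + 21·(-1)·4 + 7·1·2 + 1·(-1)·1 = 128 − 448 + 672 − 560 + 280 − 84 + 14 − 1 = 1.

1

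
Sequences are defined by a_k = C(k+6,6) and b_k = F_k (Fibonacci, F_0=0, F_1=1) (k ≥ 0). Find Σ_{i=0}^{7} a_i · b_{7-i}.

The convolution is the x^7 coefficient of A(x)B(x).
Σ = 1·13 + 7·8 + 28·5 + 84·3 + 210·2 + 462·1 + 924·1 + 1716·0 = 2267.

2267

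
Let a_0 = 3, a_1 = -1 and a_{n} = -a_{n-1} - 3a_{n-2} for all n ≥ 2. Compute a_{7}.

131

The ordinary generating function has denominator 1 + q + 3q^2.
Iterating the recurrence: a_0,…,a_{7} = 3, -1, -8, 11, 13, -46, 7, 131.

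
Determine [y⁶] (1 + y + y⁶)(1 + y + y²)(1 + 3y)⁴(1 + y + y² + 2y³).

1602

(1 + y + y⁶) has coefficients 1,1,0,0,0,0,1 for degrees 0…6.
(1 + y + y²) has coefficients 1,1,1,0,0,0,0 for degrees 0…6.
Multiplying by (1 + 3y)⁴ gives running coefficients 1,13,67,174,243,189,81 for degrees 0…6.
Finally multiplying by (1 + y + y² + 2y³), the product of all factors after the first has coefficients 1,14,81,256,510,740,861 for degrees 0…6.
[y⁶] = 1·861 + 1·740 + 1·1 = 1602.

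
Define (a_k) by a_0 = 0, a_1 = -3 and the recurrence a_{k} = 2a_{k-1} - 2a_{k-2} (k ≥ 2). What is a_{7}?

The ordinary generating function has denominator 1 - 2t + 2t^2.
Iterating the recurrence: a_0,…,a_{7} = 0, -3, -6, -6, 0, 12, 24, 24.

24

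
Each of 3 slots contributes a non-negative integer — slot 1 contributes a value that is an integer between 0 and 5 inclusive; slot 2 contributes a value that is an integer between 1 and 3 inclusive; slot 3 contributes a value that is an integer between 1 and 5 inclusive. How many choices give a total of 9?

12

The generating function for the choices is (1 + t + t^2 + t^3 + t^4 + t^5)·(t + t^2 + t^3)·(t + t^2 + t^3 + t^4 + t^5); the count is [t^9].
(1 + t + t^2 + t^3 + t^4 + t^5) has coefficients 1,1,1,1,1,1 for degrees 0…5.
(t + t^2 + t^3) has coefficients 0,1,1,1,0,0,0,0,0,0 for degrees 0…9.
Finally multiplying by (t + t^2 + t^3 + t^4 + t^5), the product of all factors after the first has coefficients 0,0,1,2,3,3,3,2,1,0 for degrees 0…9.
[t^9] = 1·0 + 1·1 + 1·2 + 1·3 + 1·3 + 1·3 = 12.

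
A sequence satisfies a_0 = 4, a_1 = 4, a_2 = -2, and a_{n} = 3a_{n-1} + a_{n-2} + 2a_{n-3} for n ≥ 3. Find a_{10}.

The ordinary generating function has denominator 1 - 3y - y^2 - 2y^3.
Iterating the recurrence: a_0,…,a_{10} = 4, 4, -2, 6, 24, 74, 258, 896, 3094, 10694, 36968.

36968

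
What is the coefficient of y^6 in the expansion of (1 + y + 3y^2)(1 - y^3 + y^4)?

3

(1 + y + 3y^2) has coefficients 1,1,3 for degrees 0…2.
(1 - y^3 + y^4) has coefficients 1,0,0,-1,1,0,0 for degrees 0…6.
[y^6] = 1·0 + 1·0 + 3·1 = 3.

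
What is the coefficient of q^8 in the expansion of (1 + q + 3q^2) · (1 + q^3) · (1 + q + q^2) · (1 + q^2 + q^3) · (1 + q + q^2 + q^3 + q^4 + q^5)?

71

(1 + q + 3q^2) has coefficients 1,1,3 for degrees 0…2.
(1 + q^3) has coefficients 1,0,0,1,0,0,0,0,0 for degrees 0…8.
Multiplying by (1 + q + q^2) gives running coefficients 1,1,1,1,1,1,0,0,0 for degrees 0…8.
Multiplying by (1 + q^2 + q^3) gives running coefficients 1,1,2,3,3,3,2,2,1 for degrees 0…8.
Finally multiplying by (1 + q + q^2 + q^3 + q^4 + q^5), the product of all factors after the first has coefficients 1,2,4,7,10,13,14,15,14 for degrees 0…8.
[q^8] = 1·14 + 1·15 + 3·14 = 71.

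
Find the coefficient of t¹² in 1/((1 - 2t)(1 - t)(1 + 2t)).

5461

Partial fractions give a closed form: a_n = (1)·2^n + (-1/3)·1^n + (1/3)·(-2)^n.
At n = 12: a_12 = 5461.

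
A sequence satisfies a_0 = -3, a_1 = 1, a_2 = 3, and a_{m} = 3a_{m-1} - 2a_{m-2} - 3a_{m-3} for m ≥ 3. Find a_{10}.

-3498

The ordinary generating function has denominator 1 - 3q + 2q^2 + 3q^3.
Iterating the recurrence: a_0,…,a_{10} = -3, 1, 3, 16, 39, 76, 102, 37, -321, -1343, -3498.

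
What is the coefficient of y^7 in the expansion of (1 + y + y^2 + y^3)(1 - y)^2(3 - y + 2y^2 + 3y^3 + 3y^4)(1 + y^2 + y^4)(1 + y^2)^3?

-18

(1 + y + y^2 + y^3) has coefficients 1,1,1,1 for degrees 0…3.
(1 - y)^2 has coefficients 1,-2,1,0,0,0,0,0 for degrees 0…7.
Multiplying by (3 - y + 2y^2 + 3y^3 + 3y^4) gives running coefficients 3,-7,7,-2,-1,-3,3,0 for degrees 0…7.
Multiplying by (1 + y^2 + y^4) gives running coefficients 3,-7,10,-9,9,-12,9,-5 for degrees 0…7.
Finally multiplying by (1 + y^2)^3, the product of all factors after the first has coefficients 3,-7,19,-30,48,-60,69,-75 for degrees 0…7.
[y^7] = 1·(-75) + 1·69 + 1·(-60) + 1·48 = -18.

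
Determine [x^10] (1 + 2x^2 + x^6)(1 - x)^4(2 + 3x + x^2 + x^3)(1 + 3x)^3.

100

(1 + 2x^2 + x^6) has coefficients 1,0,2,0,0,0,1 for degrees 0…6.
(1 - x)^4 has coefficients 1,-4,6,-4,1,0,0,0,0,0,0 for degrees 0…10.
Multiplying by (2 + 3x + x^2 + x^3) gives running coefficients 2,-5,1,7,-8,5,-3,1,0,0,0 for degrees 0…10.
Finally multiplying by (1 + 3x)^3, the product of all factors after the first has coefficients 2,13,10,-65,-53,149,15,-107,63,-54,27 for degrees 0…10.
[x^10] = 1·27 + 2·63 + 1·(-53) = 100.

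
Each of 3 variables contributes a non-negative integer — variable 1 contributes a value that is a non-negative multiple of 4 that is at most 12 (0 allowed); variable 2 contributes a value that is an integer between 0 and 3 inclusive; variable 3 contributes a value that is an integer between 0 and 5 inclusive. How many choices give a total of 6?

6

The generating function for the choices is (1 + x⁴ + x⁸ + x¹²)·(1 + x + x² + x³)·(1 + x + x² + x³ + x⁴ + x⁵); the count is [x⁶].
(1 + x⁴ + x⁸ + x¹²) has coefficients 1,0,0,0,1,0,0 for degrees 0…6.
(1 + x + x² + x³) has coefficients 1,1,1,1,0,0,0 for degrees 0…6.
Finally multiplying by (1 + x + x² + x³ + x⁴ + x⁵), the product of all factors after the first has coefficients 1,2,3,4,4,4,3 for degrees 0…6.
[x⁶] = 1·3 + 1·3 = 6.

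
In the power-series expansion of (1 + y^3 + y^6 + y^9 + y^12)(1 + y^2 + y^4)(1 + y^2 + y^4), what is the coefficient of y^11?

(1 + y^3 + y^6 + y^9 + y^12) has coefficients 1,0,0,1,0,0,1,0,0,1,0,0 for degrees 0…11.
(1 + y^2 + y^4) has coefficients 1,0,1,0,1,0,0,0,0,0,0,0 for degrees 0…11.
Finally multiplying by (1 + y^2 + y^4), the product of all factors after the first has coefficients 1,0,2,0,3,0,2,0,1,0,0,0 for degrees 0…11.
[y^11] = 1·0 + 1·1 + 1·0 + 1·2 = 3.

3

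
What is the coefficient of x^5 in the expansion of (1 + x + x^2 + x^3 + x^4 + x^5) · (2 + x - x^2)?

2

(1 + x + x^2 + x^3 + x^4 + x^5) has coefficients 1,1,1,1,1,1 for degrees 0…5.
(2 + x - x^2) has coefficients 2,1,-1,0,0,0 for degrees 0…5.
[x^5] = 1·0 + 1·0 + 1·0 + 1·(-1) + 1·1 + 1·2 = 2.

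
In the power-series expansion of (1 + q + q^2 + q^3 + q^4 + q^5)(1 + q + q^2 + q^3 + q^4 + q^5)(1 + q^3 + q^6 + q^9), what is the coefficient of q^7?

(1 + q + q^2 + q^3 + q^4 + q^5) has coefficients 1,1,1,1,1,1 for degrees 0…5.
(1 + q + q^2 + q^3 + q^4 + q^5) has coefficients 1,1,1,1,1,1,0,0 for degrees 0…7.
Finally multiplying by (1 + q^3 + q^6 + q^9), the product of all factors after the first has coefficients 1,1,1,2,2,2,2,2 for degrees 0…7.
[q^7] = 1·2 + 1·2 + 1·2 + 1·2 + 1·2 + 1·1 = 11.

11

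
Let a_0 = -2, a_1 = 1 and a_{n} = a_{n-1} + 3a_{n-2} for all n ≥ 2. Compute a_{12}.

-9938

The ordinary generating function has denominator 1 - q - 3q^2.
Iterating the recurrence: a_0,…,a_{12} = -2, 1, -5, -2, -17, -23, -74, -143, -365, -794, -1889, -4271, -9938.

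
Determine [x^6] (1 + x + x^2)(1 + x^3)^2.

1

(1 + x + x^2) has coefficients 1,1,1 for degrees 0…2.
(1 + x^3)^2 has coefficients 1,0,0,2,0,0,1 for degrees 0…6.
[x^6] = 1·1 + 1·0 + 1·0 = 1.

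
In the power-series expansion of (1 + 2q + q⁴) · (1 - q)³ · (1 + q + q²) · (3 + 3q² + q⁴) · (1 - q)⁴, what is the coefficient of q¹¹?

-69

(1 + 2q + q⁴) has coefficients 1,2,0,0,1 for degrees 0…4.
(1 - q)³ has coefficients 1,-3,3,-1,0,0,0,0,0,0,0,0 for degrees 0…11.
Multiplying by (1 + q + q²) gives running coefficients 1,-2,1,-1,2,-1,0,0,0,0,0,0 for degrees 0…11.
Multiplying by (3 + 3q² + q⁴) gives running coefficients 3,-6,6,-9,10,-8,7,-4,2,-1,0,0 for degrees 0…11.
Finally multiplying by (1 - q)⁴, the product of all factors after the first has coefficients 3,-18,48,-81,109,-132,141,-129,102,-69,39,-18 for degrees 0…11.
[q¹¹] = 1·(-18) + 2·39 + 1·(-129) = -69.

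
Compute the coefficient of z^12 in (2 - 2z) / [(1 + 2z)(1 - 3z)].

430068

Partial fractions give a closed form: a_n = (6/5)·(-2)^n + (4/5)·3^n.
At n = 12: a_12 = 430068.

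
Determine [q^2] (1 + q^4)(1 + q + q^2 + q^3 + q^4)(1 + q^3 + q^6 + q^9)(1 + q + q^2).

3

(1 + q^4) has coefficients 1,0,0 for degrees 0…2.
(1 + q + q^2 + q^3 + q^4) has coefficients 1,1,1 for degrees 0…2.
Multiplying by (1 + q^3 + q^6 + q^9) gives running coefficients 1,1,1 for degrees 0…2.
Finally multiplying by (1 + q + q^2), the product of all factors after the first has coefficients 1,2,3 for degrees 0…2.
[q^2] = 1·3 = 3.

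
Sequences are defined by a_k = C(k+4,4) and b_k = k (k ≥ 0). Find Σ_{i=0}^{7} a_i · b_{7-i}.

924

This is [x^7] in the product of the two ordinary generating functions.
Σ = 1·7 + 5·6 + 15·5 + 35·4 + 70·3 + 126·2 + 210·1 + 330·0 = 924.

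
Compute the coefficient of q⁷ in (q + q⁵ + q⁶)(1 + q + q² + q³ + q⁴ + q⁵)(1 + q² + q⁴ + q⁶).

6

(q + q⁵ + q⁶) has coefficients 0,1,0,0,0,1,1 for degrees 0…6.
(1 + q + q² + q³ + q⁴ + q⁵) has coefficients 1,1,1,1,1,1,0,0 for degrees 0…7.
Finally multiplying by (1 + q² + q⁴ + q⁶), the product of all factors after the first has coefficients 1,1,2,2,3,3,3,3 for degrees 0…7.
[q⁷] = 1·3 + 1·2 + 1·1 = 6.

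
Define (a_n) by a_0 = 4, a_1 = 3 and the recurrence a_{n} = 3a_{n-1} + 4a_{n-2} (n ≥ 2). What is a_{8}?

91753

The ordinary generating function has denominator 1 - 3q - 4q^2.
Iterating the recurrence: a_0,…,a_{8} = 4, 3, 25, 87, 361, 1431, 5737, 22935, 91753.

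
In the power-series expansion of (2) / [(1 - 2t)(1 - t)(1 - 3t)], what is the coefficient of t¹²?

Partial fractions give a closed form: a_n = (-8)·2^n + (1)·1^n + (9)·3^n.
At n = 12: a_12 = 4750202.

4750202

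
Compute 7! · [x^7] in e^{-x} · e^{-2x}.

The EGF product rule gives c_7 = Σ_{k_1+k_2=7} C(7; k_1,k_2) · ∏ g_i(k_i), where e^{-x} gives (-1)^k; e^{-2x} gives (-2)^k.
g_1(k) for k = 0…7: 1, -1, 1, -1, 1, -1, 1, -1.
g_2(k) for k = 0…7: 1, -2, 4, -8, 16, -32, 64, -128.
c_7 = Σ_k C(7,k)·g_1(k)·g_2(7−k) = 1·1·(-128) + 7·(-1)·64 + 21·1·(-32) + 35·(-1)·16 + 35·1·(-8) + 21·(-1)·4 + 7·1·(-2) + 1·(-1)·1 = −128 − 448 − 672 − 560 − 280 − 84 − 14 − 1 = -2187.

-2187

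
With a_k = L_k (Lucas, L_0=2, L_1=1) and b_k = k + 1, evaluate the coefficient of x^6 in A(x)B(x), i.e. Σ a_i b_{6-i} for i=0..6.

112

This is [x^6] in the product of the two ordinary generating functions.
Σ = 2·7 + 1·6 + 3·5 + 4·4 + 7·3 + 11·2 + 18·1 = 112.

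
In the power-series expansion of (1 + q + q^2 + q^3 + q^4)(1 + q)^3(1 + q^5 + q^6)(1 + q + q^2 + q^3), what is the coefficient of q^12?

47

(1 + q + q^2 + q^3 + q^4) has coefficients 1,1,1,1,1 for degrees 0…4.
(1 + q)^3 has coefficients 1,3,3,1,0,0,0,0,0,0,0,0,0 for degrees 0…12.
Multiplying by (1 + q^5 + q^6) gives running coefficients 1,3,3,1,0,1,4,6,4,1,0,0,0 for degrees 0…12.
Finally multiplying by (1 + q + q^2 + q^3), the product of all factors after the first has coefficients 1,4,7,8,7,5,6,11,15,15,11,5,1 for degrees 0…12.
[q^12] = 1·1 + 1·5 + 1·11 + 1·15 + 1·15 = 47.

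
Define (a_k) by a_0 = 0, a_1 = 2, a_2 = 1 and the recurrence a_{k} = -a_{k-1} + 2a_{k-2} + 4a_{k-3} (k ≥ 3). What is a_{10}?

The ordinary generating function has denominator 1 + z - 2z^2 - 4z^3.
Iterating the recurrence: a_0,…,a_{10} = 0, 2, 1, 3, 7, 3, 23, 11, 47, 67, 71.

71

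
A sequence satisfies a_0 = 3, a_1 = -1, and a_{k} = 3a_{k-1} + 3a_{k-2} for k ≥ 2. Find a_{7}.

The ordinary generating function has denominator 1 - 3t - 3t^2.
Iterating the recurrence: a_0,…,a_{7} = 3, -1, 6, 15, 63, 234, 891, 3375.

3375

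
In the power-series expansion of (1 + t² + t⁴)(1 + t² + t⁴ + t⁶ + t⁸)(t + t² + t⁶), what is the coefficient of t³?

2

(1 + t² + t⁴) has coefficients 1,0,1,0 for degrees 0…3.
(1 + t² + t⁴ + t⁶ + t⁸) has coefficients 1,0,1,0 for degrees 0…3.
Finally multiplying by (t + t² + t⁶), the product of all factors after the first has coefficients 0,1,1,1 for degrees 0…3.
[t³] = 1·1 + 1·1 = 2.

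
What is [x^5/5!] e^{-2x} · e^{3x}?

The EGF product rule gives c_5 = Σ_{k_1+k_2=5} C(5; k_1,k_2) · ∏ g_i(k_i), where e^{-2x} gives (-2)^k; e^{3x} gives (3)^k.
g_1(k) for k = 0…5: 1, -2, 4, -8, 16, -32.
g_2(k) for k = 0…5: 1, 3, 9, 27, 81, 243.
c_5 = Σ_k C(5,k)·g_1(k)·g_2(5−k) = 1·1·243 + 5·(-2)·81 + 10·4·27 + 10·(-8)·9 + 5·16·3 + 1·(-32)·1 = 243 − 810 + 1080 − 720 + 240 − 32 = 1.

1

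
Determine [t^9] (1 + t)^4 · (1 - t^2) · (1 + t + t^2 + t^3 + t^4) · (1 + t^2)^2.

-25

(1 + t)^4 has coefficients 1,4,6,4,1 for degrees 0…4.
(1 - t^2) has coefficients 1,0,-1,0,0,0,0,0,0,0 for degrees 0…9.
Multiplying by (1 + t + t^2 + t^3 + t^4) gives running coefficients 1,1,0,0,0,-1,-1,0,0,0 for degrees 0…9.
Finally multiplying by (1 + t^2)^2, the product of all factors after the first has coefficients 1,1,2,2,1,0,-1,-2,-2,-1 for degrees 0…9.
[t^9] = 1·(-1) + 4·(-2) + 6·(-2) + 4·(-1) + 1·0 = -25.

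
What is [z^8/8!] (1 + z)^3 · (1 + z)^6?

The EGF product rule gives c_8 = Σ_{k_1+k_2=8} C(8; k_1,k_2) · ∏ g_i(k_i), where (1+z)^3 gives the falling factorial (3)_k; (1+z)^6 gives the falling factorial (6)_k.
g_1(k) for k = 0…8: 1, 3, 6, 6, 0, 0, 0, 0, 0.
g_2(k) for k = 0…8: 1, 6, 30, 120, 360, 720, 720, 0, 0.
c_8 = Σ_k C(8,k)·g_1(k)·g_2(8−k) = 28·6·720 + 56·6·720 = 120960 + 241920 = 362880.

362880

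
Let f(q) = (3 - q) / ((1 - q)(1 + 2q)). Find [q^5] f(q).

The denominator gives the recurrence a_n = −a_(n−1) + 2a_(n−2) for n ≥ 2; the numerator fixes a_0 = 3, a_1 = -4.
Iterating: 3, -4, 10, -18, 38, -74, so a_5 = -74.

-74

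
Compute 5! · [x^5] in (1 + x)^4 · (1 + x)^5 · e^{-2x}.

The EGF product rule gives c_5 = Σ_{k_1+k_2+k_3=5} C(5; k_1,k_2,k_3) · ∏ g_i(k_i), where (1+x)^4 gives the falling factorial (4)_k; (1+x)^5 gives the falling factorial (5)_k; e^{-2x} gives (-2)^k.
g_1(k) for k = 0…5: 1, 4, 12, 24, 24, 0.
g_2(k) for k = 0…5: 1, 5, 20, 60, 120, 120.
g_3(k) for k = 0…5: 1, -2, 4, -8, 16, -32.
First combine the last two factors: h(k) = Σ_j C(k,j)·g_2(j)·g_3(k−j) for k = 0…5: 1, 3, 4, -8, -24, 88.
c_5 = Σ_k C(5,k)·g_1(k)·h(5−k) = 1·1·88 + 5·4·(-24) + 10·12·(-8) + 10·24·4 + 5·24·3 = 88 − 480 − 960 + 960 + 360 = -32.

-32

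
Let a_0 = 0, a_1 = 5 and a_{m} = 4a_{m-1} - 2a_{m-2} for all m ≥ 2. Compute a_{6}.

The ordinary generating function has denominator 1 - 4t + 2t^2.
Iterating the recurrence: a_0,…,a_{6} = 0, 5, 20, 70, 240, 820, 2800.

2800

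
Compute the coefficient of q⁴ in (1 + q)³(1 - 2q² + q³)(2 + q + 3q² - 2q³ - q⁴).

-14

(1 + q)³ has coefficients 1,3,3,1 for degrees 0…3.
(1 - 2q² + q³) has coefficients 1,0,-2,1,0 for degrees 0…4.
Finally multiplying by (2 + q + 3q² - 2q³ - q⁴), the product of all factors after the first has coefficients 2,1,-1,-2,-6 for degrees 0…4.
[q⁴] = 1·(-6) + 3·(-2) + 3·(-1) + 1·1 = -14.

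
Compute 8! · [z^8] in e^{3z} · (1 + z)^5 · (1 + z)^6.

The EGF product rule gives c_8 = Σ_{k_1+k_2+k_3=8} C(8; k_1,k_2,k_3) · ∏ g_i(k_i), where e^{3z} gives (3)^k; (1+z)^5 gives the falling factorial (5)_k; (1+z)^6 gives the falling factorial (6)_k.
g_1(k) for k = 0…8: 1, 3, 9, 27, 81, 243, 729, 2187, 6561.
g_2(k) for k = 0…8: 1, 5, 20, 60, 120, 120, 0, 0, 0.
g_3(k) for k = 0…8: 1, 6, 30, 120, 360, 720, 720, 0, 0.
First combine the last two factors: h(k) = Σ_j C(k,j)·g_2(j)·g_3(k−j) for k = 0…8: 1, 11, 110, 990, 7920, 55440, 332640, 1663200, 6652800.
c_8 = Σ_k C(8,k)·g_1(k)·h(8−k) = 1·1·6652800 + 8·3·1663200 + 28·9·332640 + 56·27·55440 + 70·81·7920 + 56·243·990 + 28·729·110 + 8·2187·11 + 1·6561·1 = 6652800 + 39916800 + 83825280 + 83825280 + 44906400 + 13471920 + 2245320 + 192456 + 6561 = 275042817.

275042817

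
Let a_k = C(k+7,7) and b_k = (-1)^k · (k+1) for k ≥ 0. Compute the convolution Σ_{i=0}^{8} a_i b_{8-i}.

This is [x^8] in the product of the two ordinary generating functions.
Σ = 1·9 + 8·(-8) + 36·7 + 120·(-6) + 330·5 + 792·(-4) + 1716·3 + 3432·(-2) + 6435·1 = 2678.

2678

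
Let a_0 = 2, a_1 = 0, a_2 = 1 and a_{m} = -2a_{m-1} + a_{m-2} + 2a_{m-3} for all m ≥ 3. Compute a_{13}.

The ordinary generating function has denominator 1 + 2y - y^2 - 2y^3.
Iterating the recurrence: a_0,…,a_{13} = 2, 0, 1, 2, -3, 10, -19, 42, -83, 170, -339, 682, -1363, 2730.

2730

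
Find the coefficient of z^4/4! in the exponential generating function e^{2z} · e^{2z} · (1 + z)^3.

The EGF product rule gives c_4 = Σ_{k_1+k_2+k_3=4} C(4; k_1,k_2,k_3) · ∏ g_i(k_i), where e^{2z} gives (2)^k; e^{2z} gives (2)^k; (1+z)^3 gives the falling factorial (3)_k.
g_1(k) for k = 0…4: 1, 2, 4, 8, 16.
g_2(k) for k = 0…4: 1, 2, 4, 8, 16.
g_3(k) for k = 0…4: 1, 3, 6, 6, 0.
First combine the last two factors: h(k) = Σ_j C(k,j)·g_2(j)·g_3(k−j) for k = 0…4: 1, 5, 22, 86, 304.
c_4 = Σ_k C(4,k)·g_1(k)·h(4−k) = 1·1·304 + 4·2·86 + 6·4·22 + 4·8·5 + 1·16·1 = 304 + 688 + 528 + 160 + 16 = 1696.

1696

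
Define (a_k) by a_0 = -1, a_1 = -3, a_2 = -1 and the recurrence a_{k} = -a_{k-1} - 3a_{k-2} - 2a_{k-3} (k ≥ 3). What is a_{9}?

The ordinary generating function has denominator 1 + q + 3q^2 + 2q^3.
Iterating the recurrence: a_0,…,a_{9} = -1, -3, -1, 12, -3, -31, 16, 83, -69, -212.

-212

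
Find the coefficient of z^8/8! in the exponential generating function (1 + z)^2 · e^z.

The EGF product rule gives c_8 = Σ_{k_1+k_2=8} C(8; k_1,k_2) · ∏ g_i(k_i), where (1+z)^2 gives the falling factorial (2)_k; e^z gives (1)^k.
g_1(k) for k = 0…8: 1, 2, 2, 0, 0, 0, 0, 0, 0.
g_2(k) for k = 0…8: 1, 1, 1, 1, 1, 1, 1, 1, 1.
c_8 = Σ_k C(8,k)·g_1(k)·g_2(8−k) = 1·1·1 + 8·2·1 + 28·2·1 = 1 + 16 + 56 = 73.

73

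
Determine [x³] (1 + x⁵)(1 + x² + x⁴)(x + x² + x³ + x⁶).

2

(1 + x⁵) has coefficients 1,0,0,0 for degrees 0…3.
(1 + x² + x⁴) has coefficients 1,0,1,0 for degrees 0…3.
Finally multiplying by (x + x² + x³ + x⁶), the product of all factors after the first has coefficients 0,1,1,2 for degrees 0…3.
[x³] = 1·2 = 2.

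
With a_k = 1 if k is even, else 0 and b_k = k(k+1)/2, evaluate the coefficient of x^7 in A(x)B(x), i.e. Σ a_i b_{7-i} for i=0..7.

Write out a_i and b_{7-i} for i = 0,…,7 and sum the products.
Σ = 1·28 + 0·21 + 1·15 + 0·10 + 1·6 + 0·3 + 1·1 + 0·0 = 50.

50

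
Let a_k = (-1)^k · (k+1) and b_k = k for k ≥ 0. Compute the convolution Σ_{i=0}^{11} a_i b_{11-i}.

6

The convolution is the t^11 coefficient of A(t)B(t).
Σ = 1·11 − 2·10 + 3·9 − 4·8 + 5·7 − 6·6 + 7·5 − 8·4 + 9·3 − 10·2 + 11·1 − 12·0 = 6.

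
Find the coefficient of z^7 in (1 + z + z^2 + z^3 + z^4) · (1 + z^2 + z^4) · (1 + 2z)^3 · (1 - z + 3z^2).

(1 + z + z^2 + z^3 + z^4) has coefficients 1,1,1,1,1 for degrees 0…4.
(1 + z^2 + z^4) has coefficients 1,0,1,0,1,0,0,0 for degrees 0…7.
Multiplying by (1 + 2z)^3 gives running coefficients 1,6,13,14,13,14,12,8 for degrees 0…7.
Finally multiplying by (1 - z + 3z^2), the product of all factors after the first has coefficients 1,5,10,19,38,43,37,38 for degrees 0…7.
[z^7] = 1·38 + 1·37 + 1·43 + 1·38 + 1·19 = 175.

175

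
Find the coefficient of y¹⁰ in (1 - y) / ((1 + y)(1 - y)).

1

Partial fractions give a closed form: a_n = (1)·(-1)^n.
At n = 10: a_10 = 1.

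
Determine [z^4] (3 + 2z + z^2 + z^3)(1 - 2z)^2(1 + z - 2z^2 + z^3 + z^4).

(3 + 2z + z^2 + z^3) has coefficients 3,2,1,1 for degrees 0…3.
(1 - 2z)^2 has coefficients 1,-4,4,0,0 for degrees 0…4.
Finally multiplying by (1 + z - 2z^2 + z^3 + z^4), the product of all factors after the first has coefficients 1,-3,-2,13,-11 for degrees 0…4.
[z^4] = 3·(-11) + 2·13 + 1·(-2) + 1·(-3) = -12.

-12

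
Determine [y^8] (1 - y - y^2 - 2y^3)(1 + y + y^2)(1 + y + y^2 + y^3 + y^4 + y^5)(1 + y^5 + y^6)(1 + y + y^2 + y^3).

-38

(1 - y - y^2 - 2y^3) has coefficients 1,-1,-1,-2 for degrees 0…3.
(1 + y + y^2) has coefficients 1,1,1,0,0,0,0,0,0 for degrees 0…8.
Multiplying by (1 + y + y^2 + y^3 + y^4 + y^5) gives running coefficients 1,2,3,3,3,3,2,1,0 for degrees 0…8.
Multiplying by (1 + y^5 + y^6) gives running coefficients 1,2,3,3,3,4,5,6,6 for degrees 0…8.
Finally multiplying by (1 + y + y^2 + y^3), the product of all factors after the first has coefficients 1,3,6,9,11,13,15,18,21 for degrees 0…8.
[y^8] = 1·21 − 1·18 − 1·15 − 2·13 = -38.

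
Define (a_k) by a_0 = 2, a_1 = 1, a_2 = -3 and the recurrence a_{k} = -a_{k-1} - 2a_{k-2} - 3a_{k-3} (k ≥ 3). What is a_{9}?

The ordinary generating function has denominator 1 + x + 2x^2 + 3x^3.
Iterating the recurrence: a_0,…,a_{9} = 2, 1, -3, -5, 8, 11, -12, -34, 25, 79.

79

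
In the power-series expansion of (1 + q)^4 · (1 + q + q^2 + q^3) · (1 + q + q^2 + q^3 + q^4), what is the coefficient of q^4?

(1 + q)^4 has coefficients 1,4,6,4,1 for degrees 0…4.
(1 + q + q^2 + q^3) has coefficients 1,1,1,1,0 for degrees 0…4.
Finally multiplying by (1 + q + q^2 + q^3 + q^4), the product of all factors after the first has coefficients 1,2,3,4,4 for degrees 0…4.
[q^4] = 1·4 + 4·4 + 6·3 + 4·2 + 1·1 = 47.

47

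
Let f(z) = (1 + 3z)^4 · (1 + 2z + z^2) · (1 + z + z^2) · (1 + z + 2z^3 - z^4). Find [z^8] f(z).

1472

(1 + 3z)^4 has coefficients 1,12,54,108,81 for degrees 0…4.
(1 + 2z + z^2) has coefficients 1,2,1,0,0,0,0,0,0 for degrees 0…8.
Multiplying by (1 + z + z^2) gives running coefficients 1,3,4,3,1,0,0,0,0 for degrees 0…8.
Finally multiplying by (1 + z + 2z^3 - z^4), the product of all factors after the first has coefficients 1,4,7,9,9,6,2,-1,-1 for degrees 0…8.
[z^8] = 1·(-1) + 12·(-1) + 54·2 + 108·6 + 81·9 = 1472.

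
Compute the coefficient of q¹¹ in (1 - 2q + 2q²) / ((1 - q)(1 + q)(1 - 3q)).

110716

Partial fractions give a closed form: a_n = (-1/4)·1^n + (5/8)·(-1)^n + (5/8)·3^n.
At n = 11: a_11 = 110716.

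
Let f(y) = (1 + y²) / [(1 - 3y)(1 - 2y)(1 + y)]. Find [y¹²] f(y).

The denominator gives the recurrence a_n = 4a_(n−1) − a_(n−2) − 6a_(n−3) for n ≥ 3; the numerator fixes a_0 = 1, a_1 = 4, a_2 = 16.
Iterating: 1, 4, 16, 54, 176, 554, 1716, 5254, 15976, 48354, 145916, 439454, 1321776, so a_12 = 1321776.

1321776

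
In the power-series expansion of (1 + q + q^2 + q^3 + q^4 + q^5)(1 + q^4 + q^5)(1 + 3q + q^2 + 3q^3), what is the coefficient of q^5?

13

(1 + q + q^2 + q^3 + q^4 + q^5) has coefficients 1,1,1,1,1,1 for degrees 0…5.
(1 + q^4 + q^5) has coefficients 1,0,0,0,1,1 for degrees 0…5.
Finally multiplying by (1 + 3q + q^2 + 3q^3), the product of all factors after the first has coefficients 1,3,1,3,1,4 for degrees 0…5.
[q^5] = 1·4 + 1·1 + 1·3 + 1·1 + 1·3 + 1·1 = 13.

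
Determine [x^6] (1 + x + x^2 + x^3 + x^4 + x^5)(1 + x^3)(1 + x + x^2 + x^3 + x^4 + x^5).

9

(1 + x + x^2 + x^3 + x^4 + x^5) has coefficients 1,1,1,1,1,1 for degrees 0…5.
(1 + x^3) has coefficients 1,0,0,1,0,0,0 for degrees 0…6.
Finally multiplying by (1 + x + x^2 + x^3 + x^4 + x^5), the product of all factors after the first has coefficients 1,1,1,2,2,2,1 for degrees 0…6.
[x^6] = 1·1 + 1·2 + 1·2 + 1·2 + 1·1 + 1·1 = 9.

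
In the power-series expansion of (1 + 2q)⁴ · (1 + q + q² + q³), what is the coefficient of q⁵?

72

(1 + 2q)⁴ has coefficients 1,8,24,32,16 for degrees 0…4.
(1 + q + q² + q³) has coefficients 1,1,1,1,0,0 for degrees 0…5.
[q⁵] = 1·0 + 8·0 + 24·1 + 32·1 + 16·1 = 72.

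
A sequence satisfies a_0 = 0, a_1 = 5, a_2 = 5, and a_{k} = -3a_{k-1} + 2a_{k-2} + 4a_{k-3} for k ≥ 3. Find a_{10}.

48125

The ordinary generating function has denominator 1 + 3t - 2t^2 - 4t^3.
Iterating the recurrence: a_0,…,a_{10} = 0, 5, 5, -5, 45, -125, 445, -1405, 4605, -14845, 48125.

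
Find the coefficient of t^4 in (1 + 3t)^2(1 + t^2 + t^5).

9

(1 + 3t)^2 has coefficients 1,6,9 for degrees 0…2.
(1 + t^2 + t^5) has coefficients 1,0,1,0,0 for degrees 0…4.
[t^4] = 1·0 + 6·0 + 9·1 = 9.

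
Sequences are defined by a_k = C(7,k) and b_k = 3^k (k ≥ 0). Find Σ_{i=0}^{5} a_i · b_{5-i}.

1818

Write out a_i and b_{5-i} for i = 0,…,5 and sum the products.
Σ = 1·243 + 7·81 + 21·27 + 35·9 + 35·3 + 21·1 = 1818.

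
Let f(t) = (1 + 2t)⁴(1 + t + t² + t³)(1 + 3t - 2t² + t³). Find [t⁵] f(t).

(1 + 2t)⁴ has coefficients 1,8,24,32,16 for degrees 0…4.
(1 + t + t² + t³) has coefficients 1,1,1,1,0,0 for degrees 0…5.
Finally multiplying by (1 + 3t - 2t² + t³), the product of all factors after the first has coefficients 1,4,2,3,2,-1 for degrees 0…5.
[t⁵] = 1·(-1) + 8·2 + 24·3 + 32·2 + 16·4 = 215.

215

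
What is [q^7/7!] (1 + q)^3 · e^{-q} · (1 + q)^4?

The EGF product rule gives c_7 = Σ_{k_1+k_2+k_3=7} C(7; k_1,k_2,k_3) · ∏ g_i(k_i), where (1+q)^3 gives the falling factorial (3)_k; e^{-q} gives (-1)^k; (1+q)^4 gives the falling factorial (4)_k.
g_1(k) for k = 0…7: 1, 3, 6, 6, 0, 0, 0, 0.
g_2(k) for k = 0…7: 1, -1, 1, -1, 1, -1, 1, -1.
g_3(k) for k = 0…7: 1, 4, 12, 24, 24, 0, 0, 0.
First combine the last two factors: h(k) = Σ_j C(k,j)·g_2(j)·g_3(k−j) for k = 0…7: 1, 3, 5, -1, -15, 19, 37, -225.
c_7 = Σ_k C(7,k)·g_1(k)·h(7−k) = 1·1·(-225) + 7·3·37 + 21·6·19 + 35·6·(-15) = −225 + 777 + 2394 − 3150 = -204.

-204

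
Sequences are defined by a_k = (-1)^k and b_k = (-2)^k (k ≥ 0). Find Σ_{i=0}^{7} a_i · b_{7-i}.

Write out a_i and b_{7-i} for i = 0,…,7 and sum the products.
Σ = 1·(-128) − 1·64 + 1·(-32) − 1·16 + 1·(-8) − 1·4 + 1·(-2) − 1·1 = -255.

-255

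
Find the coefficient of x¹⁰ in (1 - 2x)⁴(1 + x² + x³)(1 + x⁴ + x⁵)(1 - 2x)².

-148

(1 - 2x)⁴ has coefficients 1,-8,24,-32,16 for degrees 0…4.
(1 + x² + x³) has coefficients 1,0,1,1,0,0,0,0,0,0,0 for degrees 0…10.
Multiplying by (1 + x⁴ + x⁵) gives running coefficients 1,0,1,1,1,1,1,2,1,0,0 for degrees 0…10.
Finally multiplying by (1 - 2x)², the product of all factors after the first has coefficients 1,-4,5,-3,1,1,1,2,-3,4,4 for degrees 0…10.
[x¹⁰] = 1·4 − 8·4 + 24·(-3) − 32·2 + 16·1 = -148.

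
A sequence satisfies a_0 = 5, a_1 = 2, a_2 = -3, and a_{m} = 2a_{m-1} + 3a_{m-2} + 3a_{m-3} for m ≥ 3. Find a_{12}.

335106

The ordinary generating function has denominator 1 - 2z - 3z^2 - 3z^3.
Iterating the recurrence: a_0,…,a_{12} = 5, 2, -3, 15, 27, 90, 306, 963, 3114, 10035, 32301, 104049, 335106.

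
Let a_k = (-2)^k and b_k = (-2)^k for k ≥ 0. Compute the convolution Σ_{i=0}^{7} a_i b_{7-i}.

The convolution is the x^7 coefficient of A(x)B(x).
Σ = 1·(-128) − 2·64 + 4·(-32) − 8·16 + 16·(-8) − 32·4 + 64·(-2) − 128·1 = -1024.

-1024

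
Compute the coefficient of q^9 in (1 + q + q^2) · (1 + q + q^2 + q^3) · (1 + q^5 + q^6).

(1 + q + q^2) has coefficients 1,1,1 for degrees 0…2.
(1 + q + q^2 + q^3) has coefficients 1,1,1,1,0,0,0,0,0,0 for degrees 0…9.
Finally multiplying by (1 + q^5 + q^6), the product of all factors after the first has coefficients 1,1,1,1,0,1,2,2,2,1 for degrees 0…9.
[q^9] = 1·1 + 1·2 + 1·2 = 5.

5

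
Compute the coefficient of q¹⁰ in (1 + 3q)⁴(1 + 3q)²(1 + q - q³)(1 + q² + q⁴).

(1 + 3q)⁴ has coefficients 1,12,54,108,81 for degrees 0…4.
(1 + 3q)² has coefficients 1,6,9,0,0,0,0,0,0,0,0 for degrees 0…10.
Multiplying by (1 + q - q³) gives running coefficients 1,7,15,8,-6,-9,0,0,0,0,0 for degrees 0…10.
Finally multiplying by (1 + q² + q⁴), the product of all factors after the first has coefficients 1,7,16,15,10,6,9,-1,-6,-9,0 for degrees 0…10.
[q¹⁰] = 1·0 + 12·(-9) + 54·(-6) + 108·(-1) + 81·9 = 189.

189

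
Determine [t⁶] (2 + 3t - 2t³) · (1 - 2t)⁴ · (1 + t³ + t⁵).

(2 + 3t - 2t³) has coefficients 2,3,0,-2 for degrees 0…3.
(1 - 2t)⁴ has coefficients 1,-8,24,-32,16,0,0 for degrees 0…6.
Finally multiplying by (1 + t³ + t⁵), the product of all factors after the first has coefficients 1,-8,24,-31,8,25,-40 for degrees 0…6.
[t⁶] = 2·(-40) + 3·25 − 2·(-31) = 57.

57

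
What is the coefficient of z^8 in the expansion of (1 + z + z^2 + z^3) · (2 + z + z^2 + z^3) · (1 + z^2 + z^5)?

6

(1 + z + z^2 + z^3) has coefficients 1,1,1,1 for degrees 0…3.
(2 + z + z^2 + z^3) has coefficients 2,1,1,1,0,0,0,0,0 for degrees 0…8.
Finally multiplying by (1 + z^2 + z^5), the product of all factors after the first has coefficients 2,1,3,2,1,3,1,1,1 for degrees 0…8.
[z^8] = 1·1 + 1·1 + 1·1 + 1·3 = 6.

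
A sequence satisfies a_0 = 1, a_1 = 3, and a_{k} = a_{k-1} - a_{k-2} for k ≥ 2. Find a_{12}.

1

The ordinary generating function has denominator 1 - z + z^2.
Iterating the recurrence: a_0,…,a_{12} = 1, 3, 2, -1, -3, -2, 1, 3, 2, -1, -3, -2, 1.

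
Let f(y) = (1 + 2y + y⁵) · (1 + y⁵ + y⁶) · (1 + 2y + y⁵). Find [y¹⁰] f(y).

3

(1 + 2y + y⁵) has coefficients 1,2,0,0,0,1 for degrees 0…5.
(1 + y⁵ + y⁶) has coefficients 1,0,0,0,0,1,1,0,0,0,0 for degrees 0…10.
Finally multiplying by (1 + 2y + y⁵), the product of all factors after the first has coefficients 1,2,0,0,0,2,3,2,0,0,1 for degrees 0…10.
[y¹⁰] = 1·1 + 2·0 + 1·2 = 3.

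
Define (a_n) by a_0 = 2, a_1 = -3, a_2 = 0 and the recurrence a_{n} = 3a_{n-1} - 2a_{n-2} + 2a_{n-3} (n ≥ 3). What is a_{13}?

The ordinary generating function has denominator 1 - 3q + 2q^2 - 2q^3.
Iterating the recurrence: a_0,…,a_{13} = 2, -3, 0, 10, 24, 52, 128, 328, 832, 2096, 5280, 13312, 33568, 84640.

84640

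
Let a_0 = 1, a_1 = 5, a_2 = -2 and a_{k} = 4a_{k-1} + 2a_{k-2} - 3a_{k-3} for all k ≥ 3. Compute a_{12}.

The ordinary generating function has denominator 1 - 4q - 2q^2 + 3q^3.
Iterating the recurrence: a_0,…,a_{12} = 1, 5, -2, -1, -23, -88, -395, -1687, -7274, -31285, -134627, -579256, -2492423.

-2492423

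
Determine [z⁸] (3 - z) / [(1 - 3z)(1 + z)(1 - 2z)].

The denominator gives the recurrence a_n = 4a_(n−1) − a_(n−2) − 6a_(n−3) for n ≥ 3; the numerator fixes a_0 = 3, a_1 = 11, a_2 = 41.
Iterating: 3, 11, 41, 135, 433, 1351, 4161, 12695, 38513, so a_8 = 38513.

38513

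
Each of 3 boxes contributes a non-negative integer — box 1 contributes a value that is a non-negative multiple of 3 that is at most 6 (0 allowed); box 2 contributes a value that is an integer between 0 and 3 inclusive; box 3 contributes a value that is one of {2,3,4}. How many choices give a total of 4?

3

The generating function for the choices is (1 + x^3 + x^6)·(1 + x + x^2 + x^3)·(x^2 + x^3 + x^4); the count is [x^4].
(1 + x^3 + x^6) has coefficients 1,0,0,1,0 for degrees 0…4.
(1 + x + x^2 + x^3) has coefficients 1,1,1,1,0 for degrees 0…4.
Finally multiplying by (x^2 + x^3 + x^4), the product of all factors after the first has coefficients 0,0,1,2,3 for degrees 0…4.
[x^4] = 1·3 + 1·0 = 3.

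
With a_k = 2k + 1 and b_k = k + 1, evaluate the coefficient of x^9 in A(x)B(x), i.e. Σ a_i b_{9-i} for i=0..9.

385

Write out a_i and b_{9-i} for i = 0,…,9 and sum the products.
Σ = 1·10 + 3·9 + 5·8 + 7·7 + 9·6 + 11·5 + 13·4 + 15·3 + 17·2 + 19·1 = 385.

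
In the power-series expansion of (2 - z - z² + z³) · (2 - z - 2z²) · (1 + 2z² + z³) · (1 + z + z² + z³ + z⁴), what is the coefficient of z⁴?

-9

(2 - z - z² + z³) has coefficients 2,-1,-1,1 for degrees 0…3.
(2 - z - 2z²) has coefficients 2,-1,-2,0,0 for degrees 0…4.
Multiplying by (1 + 2z² + z³) gives running coefficients 2,-1,2,0,-5 for degrees 0…4.
Finally multiplying by (1 + z + z² + z³ + z⁴), the product of all factors after the first has coefficients 2,1,3,3,-2 for degrees 0…4.
[z⁴] = 2·(-2) − 1·3 − 1·3 + 1·1 = -9.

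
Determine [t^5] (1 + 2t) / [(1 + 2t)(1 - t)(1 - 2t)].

63

Partial fractions give a closed form: a_n = (-1)·1^n + (2)·2^n.
At n = 5: a_5 = 63.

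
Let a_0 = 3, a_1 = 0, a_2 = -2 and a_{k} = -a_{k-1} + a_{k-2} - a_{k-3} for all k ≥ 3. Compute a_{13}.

The ordinary generating function has denominator 1 + t - t^2 + t^3.
Iterating the recurrence: a_0,…,a_{13} = 3, 0, -2, -1, -1, 2, -2, 5, -9, 16, -30, 55, -101, 186.

186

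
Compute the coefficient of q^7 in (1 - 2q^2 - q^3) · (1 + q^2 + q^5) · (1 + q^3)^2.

-6

(1 - 2q^2 - q^3) has coefficients 1,0,-2,-1 for degrees 0…3.
(1 + q^2 + q^5) has coefficients 1,0,1,0,0,1,0,0 for degrees 0…7.
Finally multiplying by (1 + q^3)^2, the product of all factors after the first has coefficients 1,0,1,2,0,3,1,0 for degrees 0…7.
[q^7] = 1·0 − 2·3 − 1·0 = -6.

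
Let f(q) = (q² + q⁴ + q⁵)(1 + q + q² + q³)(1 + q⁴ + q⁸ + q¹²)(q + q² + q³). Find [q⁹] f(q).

9

(q² + q⁴ + q⁵) has coefficients 0,0,1,0,1,1 for degrees 0…5.
(1 + q + q² + q³) has coefficients 1,1,1,1,0,0,0,0,0,0 for degrees 0…9.
Multiplying by (1 + q⁴ + q⁸ + q¹²) gives running coefficients 1,1,1,1,1,1,1,1,1,1 for degrees 0…9.
Finally multiplying by (q + q² + q³), the product of all factors after the first has coefficients 0,1,2,3,3,3,3,3,3,3 for degrees 0…9.
[q⁹] = 1·3 + 1·3 + 1·3 = 9.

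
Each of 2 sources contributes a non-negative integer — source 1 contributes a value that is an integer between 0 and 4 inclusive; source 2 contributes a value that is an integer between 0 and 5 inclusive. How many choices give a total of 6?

4

The generating function for the choices is (1 + x + x² + x³ + x⁴)·(1 + x + x² + x³ + x⁴ + x⁵); the count is [x⁶].
(1 + x + x² + x³ + x⁴) has coefficients 1,1,1,1,1 for degrees 0…4.
(1 + x + x² + x³ + x⁴ + x⁵) has coefficients 1,1,1,1,1,1,0 for degrees 0…6.
[x⁶] = 1·0 + 1·1 + 1·1 + 1·1 + 1·1 = 4.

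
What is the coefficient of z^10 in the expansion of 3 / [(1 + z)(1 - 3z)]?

132861

Partial fractions give a closed form: a_n = (3/4)·(-1)^n + (9/4)·3^n.
At n = 10: a_10 = 132861.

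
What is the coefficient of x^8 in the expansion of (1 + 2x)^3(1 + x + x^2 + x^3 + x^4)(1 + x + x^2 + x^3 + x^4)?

81

(1 + 2x)^3 has coefficients 1,6,12,8 for degrees 0…3.
(1 + x + x^2 + x^3 + x^4) has coefficients 1,1,1,1,1,0,0,0,0 for degrees 0…8.
Finally multiplying by (1 + x + x^2 + x^3 + x^4), the product of all factors after the first has coefficients 1,2,3,4,5,4,3,2,1 for degrees 0…8.
[x^8] = 1·1 + 6·2 + 12·3 + 8·4 = 81.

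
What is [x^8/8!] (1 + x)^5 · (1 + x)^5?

1814400

The EGF product rule gives c_8 = Σ_{k_1+k_2=8} C(8; k_1,k_2) · ∏ g_i(k_i), where (1+x)^5 gives the falling factorial (5)_k; (1+x)^5 gives the falling factorial (5)_k.
g_1(k) for k = 0…8: 1, 5, 20, 60, 120, 120, 0, 0, 0.
g_2(k) for k = 0…8: 1, 5, 20, 60, 120, 120, 0, 0, 0.
c_8 = Σ_k C(8,k)·g_1(k)·g_2(8−k) = 56·60·120 + 70·120·120 + 56·120·60 = 403200 + 1008000 + 403200 = 1814400.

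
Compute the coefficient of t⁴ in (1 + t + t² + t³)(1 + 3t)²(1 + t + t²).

47

(1 + t + t² + t³) has coefficients 1,1,1,1 for degrees 0…3.
(1 + 3t)² has coefficients 1,6,9,0,0 for degrees 0…4.
Finally multiplying by (1 + t + t²), the product of all factors after the first has coefficients 1,7,16,15,9 for degrees 0…4.
[t⁴] = 1·9 + 1·15 + 1·16 + 1·7 = 47.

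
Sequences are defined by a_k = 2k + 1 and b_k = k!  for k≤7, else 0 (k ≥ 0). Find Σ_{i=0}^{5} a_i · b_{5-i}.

256

The convolution is the x^5 coefficient of A(x)B(x).
Σ = 1·120 + 3·24 + 5·6 + 7·2 + 9·1 + 11·1 = 256.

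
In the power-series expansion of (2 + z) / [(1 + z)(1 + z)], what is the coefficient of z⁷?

-9

The denominator gives the recurrence a_n = −2a_(n−1) − a_(n−2) for n ≥ 2; the numerator fixes a_0 = 2, a_1 = -3.
Iterating: 2, -3, 4, -5, 6, -7, 8, -9, so a_7 = -9.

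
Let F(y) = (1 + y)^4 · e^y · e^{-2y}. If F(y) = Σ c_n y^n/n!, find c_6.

37

The EGF product rule gives c_6 = Σ_{k_1+k_2+k_3=6} C(6; k_1,k_2,k_3) · ∏ g_i(k_i), where (1+y)^4 gives the falling factorial (4)_k; e^y gives (1)^k; e^{-2y} gives (-2)^k.
g_1(k) for k = 0…6: 1, 4, 12, 24, 24, 0, 0.
g_2(k) for k = 0…6: 1, 1, 1, 1, 1, 1, 1.
g_3(k) for k = 0…6: 1, -2, 4, -8, 16, -32, 64.
First combine the last two factors: h(k) = Σ_j C(k,j)·g_2(j)·g_3(k−j) for k = 0…6: 1, -1, 1, -1, 1, -1, 1.
c_6 = Σ_k C(6,k)·g_1(k)·h(6−k) = 1·1·1 + 6·4·(-1) + 15·12·1 + 20·24·(-1) + 15·24·1 = 1 − 24 + 180 − 480 + 360 = 37.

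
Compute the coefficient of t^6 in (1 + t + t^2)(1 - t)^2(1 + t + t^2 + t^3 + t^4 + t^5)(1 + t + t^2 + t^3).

(1 + t + t^2) has coefficients 1,1,1 for degrees 0…2.
(1 - t)^2 has coefficients 1,-2,1,0,0,0,0 for degrees 0…6.
Multiplying by (1 + t + t^2 + t^3 + t^4 + t^5) gives running coefficients 1,-1,0,0,0,0,-1 for degrees 0…6.
Finally multiplying by (1 + t + t^2 + t^3), the product of all factors after the first has coefficients 1,0,0,0,-1,0,-1 for degrees 0…6.
[t^6] = 1·(-1) + 1·0 + 1·(-1) = -2.

-2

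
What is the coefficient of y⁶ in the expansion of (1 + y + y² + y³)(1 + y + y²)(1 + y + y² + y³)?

6

(1 + y + y² + y³) has coefficients 1,1,1,1 for degrees 0…3.
(1 + y + y²) has coefficients 1,1,1,0,0,0,0 for degrees 0…6.
Finally multiplying by (1 + y + y² + y³), the product of all factors after the first has coefficients 1,2,3,3,2,1,0 for degrees 0…6.
[y⁶] = 1·0 + 1·1 + 1·2 + 1·3 = 6.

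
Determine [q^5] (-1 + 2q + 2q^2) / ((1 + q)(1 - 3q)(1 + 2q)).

26

The denominator gives the recurrence a_n = 7a_(n−2) + 6a_(n−3) for n ≥ 3; the numerator fixes a_0 = -1, a_1 = 2, a_2 = -5.
Iterating: -1, 2, -5, 8, -23, 26, so a_5 = 26.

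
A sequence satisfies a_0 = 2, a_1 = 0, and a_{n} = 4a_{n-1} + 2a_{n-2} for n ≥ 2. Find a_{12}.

11050112

The ordinary generating function has denominator 1 - 4t - 2t^2.
Iterating the recurrence: a_0,…,a_{12} = 2, 0, 4, 16, 72, 320, 1424, 6336, 28192, 125440, 558144, 2483456, 11050112.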